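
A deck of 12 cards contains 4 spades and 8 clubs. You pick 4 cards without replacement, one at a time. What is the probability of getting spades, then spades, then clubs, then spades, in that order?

8/495

Each draw changes the counts, so multiply the conditional probabilities along the sequence:
P = 4/12 × 3/11 × 8/10 × 2/9 = 192/11880 = 8/495.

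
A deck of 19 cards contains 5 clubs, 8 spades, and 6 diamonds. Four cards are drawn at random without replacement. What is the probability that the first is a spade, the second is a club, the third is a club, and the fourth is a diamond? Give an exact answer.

10/969

Multiply the probability of each draw given the previous ones:
P = 8/19 × 5/18 × 4/17 × 6/16 = 960/93024 = 10/969.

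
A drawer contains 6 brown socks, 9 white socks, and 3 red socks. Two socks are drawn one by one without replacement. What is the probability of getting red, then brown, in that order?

Multiply the probability of each draw given the previous ones:
P = 3/18 × 6/17 = 18/306 = 1/17.

1/17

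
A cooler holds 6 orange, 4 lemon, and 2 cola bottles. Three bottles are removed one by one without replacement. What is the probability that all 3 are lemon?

P(every draw is lemon) = 4/12 × 3/11 × 2/10 = 24/1320 = 1/55.

1/55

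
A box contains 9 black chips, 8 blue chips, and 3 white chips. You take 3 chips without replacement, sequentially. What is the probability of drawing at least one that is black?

65/76

P(no black) = 11/20 × 10/19 × 9/18 = 990/6840 = 11/76.
P(at least one) = 1 − 11/76 = 65/76.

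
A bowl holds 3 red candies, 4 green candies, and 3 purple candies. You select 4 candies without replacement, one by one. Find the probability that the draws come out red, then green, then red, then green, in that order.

Each draw changes the counts, so multiply the conditional probabilities along the sequence:
P = 3/10 × 4/9 × 2/8 × 3/7 = 72/5040 = 1/70.

1/70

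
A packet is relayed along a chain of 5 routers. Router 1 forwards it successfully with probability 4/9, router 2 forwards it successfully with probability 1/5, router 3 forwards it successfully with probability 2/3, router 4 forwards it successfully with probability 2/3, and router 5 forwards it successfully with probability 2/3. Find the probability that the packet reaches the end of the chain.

32/1215

Each stage is reached only if all earlier stages succeed, so
P = 4/9 × 1/5 × 2/3 × 2/3 × 2/3 = 32/1215.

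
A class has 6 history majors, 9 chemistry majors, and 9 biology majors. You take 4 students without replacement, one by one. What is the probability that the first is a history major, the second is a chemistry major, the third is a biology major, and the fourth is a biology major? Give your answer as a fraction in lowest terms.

27/1771

Multiply the probability of each draw given the previous ones:
P = 6/24 × 9/23 × 9/22 × 8/21 = 3888/255024 = 27/1771.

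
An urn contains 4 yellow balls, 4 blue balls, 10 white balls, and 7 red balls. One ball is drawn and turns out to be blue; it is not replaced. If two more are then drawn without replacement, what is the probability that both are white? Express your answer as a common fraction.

15/92

After the first draw, 10 of the remaining 24 balls are white.
P = 10/24 × 9/23 = 90/552 = 15/92.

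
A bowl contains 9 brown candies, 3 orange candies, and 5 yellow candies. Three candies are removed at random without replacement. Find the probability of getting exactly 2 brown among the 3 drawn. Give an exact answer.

One ordering (brown drawn first) has probability 9/17 × 8/16 × 8/15 = 576/4080 = 12/85.
There are C(3,2) = 3 such orderings, each equally likely, so P = 3 × 12/85 = 36/85.

36/85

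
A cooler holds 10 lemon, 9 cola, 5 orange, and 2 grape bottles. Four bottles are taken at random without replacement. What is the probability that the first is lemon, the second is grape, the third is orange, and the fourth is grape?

1/3588

Each draw changes the counts, so multiply the conditional probabilities along the sequence:
P = 10/26 × 2/25 × 5/24 × 1/23 = 100/358800 = 1/3588.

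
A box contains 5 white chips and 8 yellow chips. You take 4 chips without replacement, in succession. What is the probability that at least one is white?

P(no white) = 8/13 × 7/12 × 6/11 × 5/10 = 1680/17160 = 14/143.
P(at least one) = 1 − 14/143 = 129/143.

129/143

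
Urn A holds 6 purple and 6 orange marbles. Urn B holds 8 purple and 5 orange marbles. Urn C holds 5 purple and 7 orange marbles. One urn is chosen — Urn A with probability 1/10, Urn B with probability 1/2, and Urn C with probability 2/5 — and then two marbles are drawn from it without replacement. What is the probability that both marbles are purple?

41/156

From Urn A: P(both purple) = (6/12)(5/11) = 5/22.
From Urn B: P(both purple) = (8/13)(7/12) = 14/39.
From Urn C: P(both purple) = (5/12)(4/11) = 5/33.
Total probability = (1/10)(5/22) + (1/2)(14/39) + (2/5)(5/33) = 41/156.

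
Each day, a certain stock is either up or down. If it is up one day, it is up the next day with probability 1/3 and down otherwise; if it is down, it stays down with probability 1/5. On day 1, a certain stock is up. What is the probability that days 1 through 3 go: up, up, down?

Day 1 is given. For each transition, use the conditional probability from the current state:
P(up | up) = 1/3; P(down | up) = 2/3.
P = 1/3 × 2/3 = 2/9.

2/9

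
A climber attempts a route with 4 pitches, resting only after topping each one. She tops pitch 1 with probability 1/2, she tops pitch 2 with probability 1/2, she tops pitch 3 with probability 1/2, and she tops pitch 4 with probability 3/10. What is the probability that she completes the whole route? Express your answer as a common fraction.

The events are sequential, so multiply the conditional probabilities:
P = 1/2 × 1/2 × 1/2 × 3/10 = 3/80.

3/80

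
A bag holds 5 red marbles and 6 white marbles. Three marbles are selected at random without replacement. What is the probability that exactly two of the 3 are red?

4/11

One ordering (red drawn first) has probability 5/11 × 4/10 × 6/9 = 120/990 = 4/33.
There are C(3,2) = 3 such orderings, each equally likely, so P = 3 × 4/33 = 4/11.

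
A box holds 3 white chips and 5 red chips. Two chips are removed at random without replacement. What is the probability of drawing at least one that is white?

P(no white) = 5/8 × 4/7 = 20/56 = 5/14.
P(at least one) = 1 − 5/14 = 9/14.

9/14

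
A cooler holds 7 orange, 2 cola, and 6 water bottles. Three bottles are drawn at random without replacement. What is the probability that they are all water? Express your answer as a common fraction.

P(all water) = 6/15 × 5/14 × 4/13 = 120/2730 = 4/91.

4/91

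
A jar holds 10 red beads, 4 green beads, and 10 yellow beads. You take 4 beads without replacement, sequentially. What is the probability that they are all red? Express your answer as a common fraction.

5/253

P(all red) = 10/24 × 9/23 × 8/22 × 7/21 = 5040/255024 = 5/253.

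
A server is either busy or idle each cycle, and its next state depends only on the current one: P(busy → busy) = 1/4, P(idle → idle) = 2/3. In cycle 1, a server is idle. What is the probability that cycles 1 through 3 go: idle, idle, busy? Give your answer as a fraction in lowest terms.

Cycle 1 is given. For each transition, use the conditional probability from the current state:
P(idle | idle) = 2/3; P(busy | idle) = 1/3.
P = 2/3 × 1/3 = 2/9.

2/9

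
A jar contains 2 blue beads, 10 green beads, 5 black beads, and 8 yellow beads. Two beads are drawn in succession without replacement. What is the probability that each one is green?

P = 10/25 × 9/24 = 90/600 = 3/20.

3/20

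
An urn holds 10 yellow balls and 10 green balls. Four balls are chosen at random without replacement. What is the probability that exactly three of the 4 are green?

One ordering (green drawn first) has probability 10/20 × 9/19 × 8/18 × 10/17 = 7200/116280 = 20/323.
There are C(4,3) = 4 such orderings, each equally likely, so P = 4 × 20/323 = 80/323.

80/323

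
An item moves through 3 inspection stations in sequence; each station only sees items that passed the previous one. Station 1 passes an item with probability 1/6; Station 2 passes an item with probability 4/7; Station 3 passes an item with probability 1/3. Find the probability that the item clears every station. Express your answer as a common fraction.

2/63

Each stage is reached only if all earlier stages succeed, so
P = 1/6 × 4/7 × 1/3 = 4/126 = 2/63.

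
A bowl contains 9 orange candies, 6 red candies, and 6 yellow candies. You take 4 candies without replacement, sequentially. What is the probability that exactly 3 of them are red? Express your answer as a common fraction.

One ordering (red drawn first) has probability 6/21 × 5/20 × 4/19 × 15/18 = 1800/143640 = 5/399.
There are C(4,3) = 4 such orderings, each equally likely, so P = 4 × 5/399 = 20/399.

20/399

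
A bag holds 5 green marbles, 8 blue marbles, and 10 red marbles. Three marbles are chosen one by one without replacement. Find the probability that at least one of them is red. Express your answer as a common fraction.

135/161

P(no red) = 13/23 × 12/22 × 11/21 = 1716/10626 = 26/161.
P(at least one) = 1 − 26/161 = 135/161.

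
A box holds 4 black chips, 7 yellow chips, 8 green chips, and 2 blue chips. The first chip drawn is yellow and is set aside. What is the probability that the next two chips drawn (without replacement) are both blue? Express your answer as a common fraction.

With the first chip removed, 2 blue remain out of 20.
P = 2/20 × 1/19 = 2/380 = 1/190.

1/190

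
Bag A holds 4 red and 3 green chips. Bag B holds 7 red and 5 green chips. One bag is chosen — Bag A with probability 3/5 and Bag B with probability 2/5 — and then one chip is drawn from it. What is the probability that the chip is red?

From Bag A: P(red) = 4/7.
From Bag B: P(red) = 7/12.
Total probability = (3/5)(4/7) + (2/5)(7/12) = 121/210.

121/210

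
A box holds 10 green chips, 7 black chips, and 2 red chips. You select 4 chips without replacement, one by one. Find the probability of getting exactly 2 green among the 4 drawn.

135/323

One ordering (green drawn first) has probability 10/19 × 9/18 × 9/17 × 8/16 = 6480/93024 = 45/646.
There are C(4,2) = 6 such orderings, each equally likely, so P = 6 × 45/646 = 135/323.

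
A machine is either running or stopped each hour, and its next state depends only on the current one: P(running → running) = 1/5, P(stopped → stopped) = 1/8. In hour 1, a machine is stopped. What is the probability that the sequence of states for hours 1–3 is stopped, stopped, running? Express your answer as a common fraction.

7/64

Hour 1 is given. For each transition, use the conditional probability from the current state:
P(stopped | stopped) = 1/8; P(running | stopped) = 7/8.
P = 1/8 × 7/8 = 7/64.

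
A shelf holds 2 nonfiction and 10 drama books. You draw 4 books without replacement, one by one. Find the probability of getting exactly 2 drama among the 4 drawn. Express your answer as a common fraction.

One ordering (drama drawn first) has probability 10/12 × 9/11 × 2/10 × 1/9 = 180/11880 = 1/66.
There are C(4,2) = 6 such orderings, each equally likely, so P = 6 × 1/66 = 1/11.

1/11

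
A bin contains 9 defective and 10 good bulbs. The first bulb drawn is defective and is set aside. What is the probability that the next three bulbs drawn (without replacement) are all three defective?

7/102

With the first bulb removed, 8 defective remain out of 18.
P = 8/18 × 7/17 × 6/16 = 336/4896 = 7/102.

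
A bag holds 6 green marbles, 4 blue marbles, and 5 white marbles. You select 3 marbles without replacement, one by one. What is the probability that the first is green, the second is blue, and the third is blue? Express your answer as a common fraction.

Chain rule:
P = 6/15 × 4/14 × 3/13 = 72/2730 = 12/455.

12/455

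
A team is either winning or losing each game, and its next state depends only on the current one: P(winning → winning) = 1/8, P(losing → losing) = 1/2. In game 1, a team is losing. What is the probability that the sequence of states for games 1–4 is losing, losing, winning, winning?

Game 1 is given. For each transition, use the conditional probability from the current state:
P(losing | losing) = 1/2; P(winning | losing) = 1/2; P(winning | winning) = 1/8.
P = 1/2 × 1/2 × 1/8 = 1/32.

1/32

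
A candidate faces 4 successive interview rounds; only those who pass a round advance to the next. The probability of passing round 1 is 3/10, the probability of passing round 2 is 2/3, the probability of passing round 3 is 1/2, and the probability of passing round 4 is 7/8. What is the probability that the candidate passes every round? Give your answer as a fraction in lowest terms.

Multiplying along the chain,
P = 3/10 × 2/3 × 1/2 × 7/8 = 42/480 = 7/80.

7/80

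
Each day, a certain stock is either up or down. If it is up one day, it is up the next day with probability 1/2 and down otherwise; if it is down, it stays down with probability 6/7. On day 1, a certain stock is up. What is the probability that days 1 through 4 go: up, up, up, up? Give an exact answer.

Day 1 is given. For each transition, use the conditional probability from the current state:
P(up | up) = 1/2; P(up | up) = 1/2; P(up | up) = 1/2.
P = 1/2 × 1/2 × 1/2 = 1/8.

1/8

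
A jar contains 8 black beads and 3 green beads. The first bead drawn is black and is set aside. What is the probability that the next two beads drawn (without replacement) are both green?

After the first draw, 3 of the remaining 10 beads are green.
P = 3/10 × 2/9 = 6/90 = 1/15.

1/15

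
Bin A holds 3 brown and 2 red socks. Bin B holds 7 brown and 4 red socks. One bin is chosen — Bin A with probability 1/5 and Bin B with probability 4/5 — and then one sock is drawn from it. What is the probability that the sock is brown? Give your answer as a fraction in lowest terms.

173/275

From Bin A: P(brown) = 3/5.
From Bin B: P(brown) = 7/11.
Total probability = (1/5)(3/5) + (4/5)(7/11) = 173/275.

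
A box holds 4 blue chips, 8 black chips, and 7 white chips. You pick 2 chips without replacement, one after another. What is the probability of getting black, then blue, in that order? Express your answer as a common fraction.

Each draw changes the counts, so multiply the conditional probabilities along the sequence:
P = 8/19 × 4/18 = 32/342 = 16/171.

16/171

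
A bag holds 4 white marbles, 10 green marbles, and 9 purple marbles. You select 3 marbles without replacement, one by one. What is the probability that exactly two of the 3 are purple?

72/253

One ordering (purple drawn first) has probability 9/23 × 8/22 × 14/21 = 1008/10626 = 24/253.
There are C(3,2) = 3 such orderings, each equally likely, so P = 3 × 24/253 = 72/253.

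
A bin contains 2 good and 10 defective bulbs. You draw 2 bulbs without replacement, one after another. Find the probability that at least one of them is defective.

P(no defective) = 2/12 × 1/11 = 2/132 = 1/66.
P(at least one) = 1 − 1/66 = 65/66.

65/66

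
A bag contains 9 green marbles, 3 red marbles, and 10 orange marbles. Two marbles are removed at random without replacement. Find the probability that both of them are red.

1/77

P(all red) = 3/22 × 2/21 = 6/462 = 1/77.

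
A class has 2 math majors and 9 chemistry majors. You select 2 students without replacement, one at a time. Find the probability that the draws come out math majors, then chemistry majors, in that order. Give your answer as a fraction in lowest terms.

Chain rule:
P = 2/11 × 9/10 = 18/110 = 9/55.

9/55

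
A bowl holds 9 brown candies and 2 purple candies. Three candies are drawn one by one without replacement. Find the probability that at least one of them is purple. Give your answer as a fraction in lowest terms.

27/55

P(no purple) = 9/11 × 8/10 × 7/9 = 504/990 = 28/55.
P(at least one) = 1 − 28/55 = 27/55.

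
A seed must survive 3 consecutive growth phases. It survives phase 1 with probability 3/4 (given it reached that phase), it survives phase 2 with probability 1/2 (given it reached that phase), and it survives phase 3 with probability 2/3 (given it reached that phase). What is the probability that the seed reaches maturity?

Multiplying along the chain,
P = 3/4 × 1/2 × 2/3 = 6/24 = 1/4.

1/4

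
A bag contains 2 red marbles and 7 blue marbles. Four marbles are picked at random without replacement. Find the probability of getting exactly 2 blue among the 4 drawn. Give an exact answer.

1/6

One ordering (blue drawn first) has probability 7/9 × 6/8 × 2/7 × 1/6 = 84/3024 = 1/36.
There are C(4,2) = 6 such orderings, each equally likely, so P = 6 × 1/36 = 1/6.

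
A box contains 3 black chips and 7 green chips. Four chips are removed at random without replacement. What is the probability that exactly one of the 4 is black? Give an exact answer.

One ordering (black drawn first) has probability 3/10 × 7/9 × 6/8 × 5/7 = 630/5040 = 1/8.
There are C(4,1) = 4 such orderings, each equally likely, so P = 4 × 1/8 = 1/2.

1/2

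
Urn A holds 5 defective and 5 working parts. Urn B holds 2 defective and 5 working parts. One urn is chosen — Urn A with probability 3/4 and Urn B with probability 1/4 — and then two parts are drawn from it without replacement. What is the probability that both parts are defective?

From Urn A: P(both defective) = (5/10)(4/9) = 2/9.
From Urn B: P(both defective) = (2/7)(1/6) = 1/21.
Total probability = (3/4)(2/9) + (1/4)(1/21) = 5/28.

5/28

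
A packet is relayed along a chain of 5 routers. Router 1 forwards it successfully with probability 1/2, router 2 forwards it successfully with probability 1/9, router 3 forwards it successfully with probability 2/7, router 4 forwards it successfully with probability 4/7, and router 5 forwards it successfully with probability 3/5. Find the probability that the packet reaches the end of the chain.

The events are sequential, so multiply the conditional probabilities:
P = 1/2 × 1/9 × 2/7 × 4/7 × 3/5 = 24/4410 = 4/735.

4/735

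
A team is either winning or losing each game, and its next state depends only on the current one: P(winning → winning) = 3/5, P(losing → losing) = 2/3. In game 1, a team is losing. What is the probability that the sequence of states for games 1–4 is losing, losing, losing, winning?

4/27

Game 1 is given. For each transition, use the conditional probability from the current state:
P(losing | losing) = 2/3; P(losing | losing) = 2/3; P(winning | losing) = 1/3.
P = 2/3 × 2/3 × 1/3 = 4/27.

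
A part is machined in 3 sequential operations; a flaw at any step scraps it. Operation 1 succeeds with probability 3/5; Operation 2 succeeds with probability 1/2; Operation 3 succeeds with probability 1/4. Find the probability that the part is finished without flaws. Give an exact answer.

Multiplying along the chain,
P = 3/5 × 1/2 × 1/4 = 3/40.

3/40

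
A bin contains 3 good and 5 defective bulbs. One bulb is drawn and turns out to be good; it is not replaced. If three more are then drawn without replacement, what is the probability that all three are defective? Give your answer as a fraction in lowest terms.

2/7

With the first bulb removed, 5 defective remain out of 7.
P = 5/7 × 4/6 × 3/5 = 60/210 = 2/7.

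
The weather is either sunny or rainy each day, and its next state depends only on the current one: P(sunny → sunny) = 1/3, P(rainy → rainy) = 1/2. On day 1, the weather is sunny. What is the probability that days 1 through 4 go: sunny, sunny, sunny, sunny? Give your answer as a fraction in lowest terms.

1/27

Day 1 is given. For each transition, use the conditional probability from the current state:
P(sunny | sunny) = 1/3; P(sunny | sunny) = 1/3; P(sunny | sunny) = 1/3.
P = 1/3 × 1/3 × 1/3 = 1/27.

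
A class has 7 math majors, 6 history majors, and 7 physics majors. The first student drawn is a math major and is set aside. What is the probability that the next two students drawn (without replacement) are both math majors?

5/57

After the first draw, 6 of the remaining 19 students are math majors.
P = 6/19 × 5/18 = 30/342 = 5/57.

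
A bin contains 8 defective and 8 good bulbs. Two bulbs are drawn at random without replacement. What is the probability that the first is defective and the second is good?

4/15

Chain rule:
P = 8/16 × 8/15 = 64/240 = 4/15.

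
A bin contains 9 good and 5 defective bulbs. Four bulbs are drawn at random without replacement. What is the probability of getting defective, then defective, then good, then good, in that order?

60/1001

Each draw changes the counts, so multiply the conditional probabilities along the sequence:
P = 5/14 × 4/13 × 9/12 × 8/11 = 1440/24024 = 60/1001.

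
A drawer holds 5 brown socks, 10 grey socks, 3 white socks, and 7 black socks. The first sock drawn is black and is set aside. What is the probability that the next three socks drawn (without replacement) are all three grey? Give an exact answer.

15/253

After the first draw, 10 of the remaining 24 socks are grey.
P = 10/24 × 9/23 × 8/22 = 720/12144 = 15/253.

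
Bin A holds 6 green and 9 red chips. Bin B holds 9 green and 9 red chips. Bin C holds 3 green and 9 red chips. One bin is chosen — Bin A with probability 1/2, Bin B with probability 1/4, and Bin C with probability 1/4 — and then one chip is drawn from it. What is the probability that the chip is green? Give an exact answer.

From Bin A: P(green) = 6/15.
From Bin B: P(green) = 9/18.
From Bin C: P(green) = 3/12.
Total probability = (1/2)(6/15) + (1/4)(9/18) + (1/4)(3/12) = 31/80.

31/80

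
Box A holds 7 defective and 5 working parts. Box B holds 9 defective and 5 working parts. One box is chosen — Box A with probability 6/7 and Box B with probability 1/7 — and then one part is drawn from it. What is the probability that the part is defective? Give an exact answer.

From Box A: P(defective) = 7/12.
From Box B: P(defective) = 9/14.
Total probability = (6/7)(7/12) + (1/7)(9/14) = 29/49.

29/49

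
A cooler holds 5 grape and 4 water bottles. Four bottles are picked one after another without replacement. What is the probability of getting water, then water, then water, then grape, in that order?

5/126

Each draw changes the counts, so multiply the conditional probabilities along the sequence:
P = 4/9 × 3/8 × 2/7 × 5/6 = 120/3024 = 5/126.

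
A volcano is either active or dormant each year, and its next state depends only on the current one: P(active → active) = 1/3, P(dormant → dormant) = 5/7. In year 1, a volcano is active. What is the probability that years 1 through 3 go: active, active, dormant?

Year 1 is given. For each transition, use the conditional probability from the current state:
P(active | active) = 1/3; P(dormant | active) = 2/3.
P = 1/3 × 2/3 = 2/9.

2/9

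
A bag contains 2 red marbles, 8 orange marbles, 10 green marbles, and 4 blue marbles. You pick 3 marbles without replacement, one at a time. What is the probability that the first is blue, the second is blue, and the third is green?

5/506

Multiply the probability of each draw given the previous ones:
P = 4/24 × 3/23 × 10/22 = 120/12144 = 5/506.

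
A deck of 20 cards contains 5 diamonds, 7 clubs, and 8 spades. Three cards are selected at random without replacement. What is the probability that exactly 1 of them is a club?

One ordering (a club drawn first) has probability 7/20 × 13/19 × 12/18 = 1092/6840 = 91/570.
There are C(3,1) = 3 such orderings, each equally likely, so P = 3 × 91/570 = 91/190.

91/190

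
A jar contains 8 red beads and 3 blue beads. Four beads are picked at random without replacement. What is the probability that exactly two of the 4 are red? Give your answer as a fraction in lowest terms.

One ordering (red drawn first) has probability 8/11 × 7/10 × 3/9 × 2/8 = 336/7920 = 7/165.
There are C(4,2) = 6 such orderings, each equally likely, so P = 6 × 7/165 = 14/55.

14/55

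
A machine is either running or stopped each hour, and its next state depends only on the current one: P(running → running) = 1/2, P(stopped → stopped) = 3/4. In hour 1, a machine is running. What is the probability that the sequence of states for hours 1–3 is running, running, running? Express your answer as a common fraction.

1/4

Hour 1 is given. For each transition, use the conditional probability from the current state:
P(running | running) = 1/2; P(running | running) = 1/2.
P = 1/2 × 1/2 = 1/4.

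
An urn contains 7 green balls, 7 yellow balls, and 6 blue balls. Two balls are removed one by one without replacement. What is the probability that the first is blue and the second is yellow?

Each draw changes the counts, so multiply the conditional probabilities along the sequence:
P = 6/20 × 7/19 = 42/380 = 21/190.

21/190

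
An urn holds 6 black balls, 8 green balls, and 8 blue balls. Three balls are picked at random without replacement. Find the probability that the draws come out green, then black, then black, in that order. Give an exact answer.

Chain rule:
P = 8/22 × 6/21 × 5/20 = 240/9240 = 2/77.

2/77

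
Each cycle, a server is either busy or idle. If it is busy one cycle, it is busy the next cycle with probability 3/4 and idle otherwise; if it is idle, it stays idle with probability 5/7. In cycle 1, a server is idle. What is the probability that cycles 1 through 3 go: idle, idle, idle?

25/49

Cycle 1 is given. For each transition, use the conditional probability from the current state:
P(idle | idle) = 5/7; P(idle | idle) = 5/7.
P = 5/7 × 5/7 = 25/49.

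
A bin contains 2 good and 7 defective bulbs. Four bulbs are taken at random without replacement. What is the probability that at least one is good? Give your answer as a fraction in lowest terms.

P(no good) = 7/9 × 6/8 × 5/7 × 4/6 = 840/3024 = 5/18.
P(at least one) = 1 − 5/18 = 13/18.

13/18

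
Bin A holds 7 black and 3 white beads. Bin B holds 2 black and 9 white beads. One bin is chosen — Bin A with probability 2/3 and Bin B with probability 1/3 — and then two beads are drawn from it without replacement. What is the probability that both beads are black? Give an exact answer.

From Bin A: P(both black) = (7/10)(6/9) = 7/15.
From Bin B: P(both black) = (2/11)(1/10) = 1/55.
Total probability = (2/3)(7/15) + (1/3)(1/55) = 157/495.

157/495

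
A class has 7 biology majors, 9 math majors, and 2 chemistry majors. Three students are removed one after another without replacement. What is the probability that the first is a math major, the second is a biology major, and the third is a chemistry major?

7/272

Each draw changes the counts, so multiply the conditional probabilities along the sequence:
P = 9/18 × 7/17 × 2/16 = 126/4896 = 7/272.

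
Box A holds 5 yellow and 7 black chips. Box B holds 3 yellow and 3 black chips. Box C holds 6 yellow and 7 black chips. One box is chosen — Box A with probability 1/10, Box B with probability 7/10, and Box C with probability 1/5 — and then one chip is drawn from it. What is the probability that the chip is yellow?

From Box A: P(yellow) = 5/12.
From Box B: P(yellow) = 3/6.
From Box C: P(yellow) = 6/13.
Total probability = (1/10)(5/12) + (7/10)(3/6) + (1/5)(6/13) = 151/312.

151/312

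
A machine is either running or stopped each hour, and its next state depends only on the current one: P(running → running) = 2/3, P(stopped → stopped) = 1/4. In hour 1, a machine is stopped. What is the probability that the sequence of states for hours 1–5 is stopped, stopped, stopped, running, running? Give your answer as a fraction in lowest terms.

1/32

Hour 1 is given. For each transition, use the conditional probability from the current state:
P(stopped | stopped) = 1/4; P(stopped | stopped) = 1/4; P(running | stopped) = 3/4; P(running | running) = 2/3.
P = 1/4 × 1/4 × 3/4 × 2/3 = 6/192 = 1/32.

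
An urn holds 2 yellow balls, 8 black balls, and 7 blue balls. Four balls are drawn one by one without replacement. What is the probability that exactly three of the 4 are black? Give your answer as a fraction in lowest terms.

One ordering (black drawn first) has probability 8/17 × 7/16 × 6/15 × 9/14 = 3024/57120 = 9/170.
There are C(4,3) = 4 such orderings, each equally likely, so P = 4 × 9/170 = 18/85.

18/85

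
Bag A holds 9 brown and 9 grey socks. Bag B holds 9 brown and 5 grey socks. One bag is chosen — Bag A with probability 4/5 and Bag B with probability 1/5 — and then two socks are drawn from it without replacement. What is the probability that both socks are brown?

2068/7735

From Bag A: P(both brown) = (9/18)(8/17) = 4/17.
From Bag B: P(both brown) = (9/14)(8/13) = 36/91.
Total probability = (4/5)(4/17) + (1/5)(36/91) = 2068/7735.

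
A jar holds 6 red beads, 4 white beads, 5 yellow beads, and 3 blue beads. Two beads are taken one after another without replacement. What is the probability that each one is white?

P(every draw is white) = 4/18 × 3/17 = 12/306 = 2/51.

2/51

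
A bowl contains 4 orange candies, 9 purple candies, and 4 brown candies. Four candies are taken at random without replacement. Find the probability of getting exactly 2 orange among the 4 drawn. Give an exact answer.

117/595

One ordering (orange drawn first) has probability 4/17 × 3/16 × 13/15 × 12/14 = 1872/57120 = 39/1190.
There are C(4,2) = 6 such orderings, each equally likely, so P = 6 × 39/1190 = 117/595.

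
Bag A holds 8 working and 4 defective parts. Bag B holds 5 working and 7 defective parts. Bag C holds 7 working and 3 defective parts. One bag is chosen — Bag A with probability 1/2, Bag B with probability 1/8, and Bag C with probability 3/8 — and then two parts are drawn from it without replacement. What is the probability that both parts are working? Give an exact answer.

67/165

From Bag A: P(both working) = (8/12)(7/11) = 14/33.
From Bag B: P(both working) = (5/12)(4/11) = 5/33.
From Bag C: P(both working) = (7/10)(6/9) = 7/15.
Total probability = (1/2)(14/33) + (1/8)(5/33) + (3/8)(7/15) = 67/165.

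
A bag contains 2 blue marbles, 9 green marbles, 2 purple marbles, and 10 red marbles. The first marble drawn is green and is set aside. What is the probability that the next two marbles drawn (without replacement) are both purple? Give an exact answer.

With the first marble removed, 2 purple remain out of 22.
P = 2/22 × 1/21 = 2/462 = 1/231.

1/231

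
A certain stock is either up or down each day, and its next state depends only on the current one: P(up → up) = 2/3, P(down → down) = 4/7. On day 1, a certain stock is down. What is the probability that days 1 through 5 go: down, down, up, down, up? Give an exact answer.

Day 1 is given. For each transition, use the conditional probability from the current state:
P(down | down) = 4/7; P(up | down) = 3/7; P(down | up) = 1/3; P(up | down) = 3/7.
P = 4/7 × 3/7 × 1/3 × 3/7 = 36/1029 = 12/343.

12/343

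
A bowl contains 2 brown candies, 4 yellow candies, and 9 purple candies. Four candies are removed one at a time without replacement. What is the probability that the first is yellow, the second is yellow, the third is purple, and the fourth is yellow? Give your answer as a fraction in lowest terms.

3/455

Each draw changes the counts, so multiply the conditional probabilities along the sequence:
P = 4/15 × 3/14 × 9/13 × 2/12 = 216/32760 = 3/455.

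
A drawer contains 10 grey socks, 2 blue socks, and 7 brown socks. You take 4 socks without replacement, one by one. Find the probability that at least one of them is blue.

P(no blue) = 17/19 × 16/18 × 15/17 × 14/16 = 57120/93024 = 35/57.
P(at least one) = 1 − 35/57 = 22/57.

22/57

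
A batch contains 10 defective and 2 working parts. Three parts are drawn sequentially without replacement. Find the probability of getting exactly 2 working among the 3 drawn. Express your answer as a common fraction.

1/22

One ordering (working drawn first) has probability 2/12 × 1/11 × 10/10 = 20/1320 = 1/66.
There are C(3,2) = 3 such orderings, each equally likely, so P = 3 × 1/66 = 1/22.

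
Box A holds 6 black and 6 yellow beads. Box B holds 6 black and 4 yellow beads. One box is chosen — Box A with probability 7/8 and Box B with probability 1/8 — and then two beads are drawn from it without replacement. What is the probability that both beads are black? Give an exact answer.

From Box A: P(both black) = (6/12)(5/11) = 5/22.
From Box B: P(both black) = (6/10)(5/9) = 1/3.
Total probability = (7/8)(5/22) + (1/8)(1/3) = 127/528.

127/528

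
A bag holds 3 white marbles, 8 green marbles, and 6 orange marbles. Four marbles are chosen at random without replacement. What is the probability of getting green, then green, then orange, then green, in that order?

Each draw changes the counts, so multiply the conditional probabilities along the sequence:
P = 8/17 × 7/16 × 6/15 × 6/14 = 2016/57120 = 3/85.

3/85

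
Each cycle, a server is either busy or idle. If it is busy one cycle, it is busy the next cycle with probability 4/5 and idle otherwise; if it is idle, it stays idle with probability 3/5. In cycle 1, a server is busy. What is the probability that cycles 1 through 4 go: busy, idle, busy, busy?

Cycle 1 is given. For each transition, use the conditional probability from the current state:
P(idle | busy) = 1/5; P(busy | idle) = 2/5; P(busy | busy) = 4/5.
P = 1/5 × 2/5 × 4/5 = 8/125.

8/125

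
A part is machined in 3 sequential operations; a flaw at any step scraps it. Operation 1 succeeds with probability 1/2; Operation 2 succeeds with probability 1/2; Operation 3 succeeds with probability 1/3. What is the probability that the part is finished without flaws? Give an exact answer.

1/12

Multiplying along the chain,
P = 1/2 × 1/2 × 1/3 = 1/12.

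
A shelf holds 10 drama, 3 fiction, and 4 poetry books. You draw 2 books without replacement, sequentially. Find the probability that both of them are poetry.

3/68

P(all poetry) = 4/17 × 3/16 = 12/272 = 3/68.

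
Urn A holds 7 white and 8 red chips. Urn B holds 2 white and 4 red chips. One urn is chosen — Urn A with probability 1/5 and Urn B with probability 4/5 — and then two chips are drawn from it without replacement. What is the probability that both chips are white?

7/75

From Urn A: P(both white) = (7/15)(6/14) = 1/5.
From Urn B: P(both white) = (2/6)(1/5) = 1/15.
Total probability = (1/5)(1/5) + (4/5)(1/15) = 7/75.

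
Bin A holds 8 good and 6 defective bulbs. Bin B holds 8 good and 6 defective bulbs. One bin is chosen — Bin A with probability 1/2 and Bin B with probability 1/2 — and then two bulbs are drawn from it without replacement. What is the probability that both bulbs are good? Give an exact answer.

From Bin A: P(both good) = (8/14)(7/13) = 4/13.
From Bin B: P(both good) = (8/14)(7/13) = 4/13.
Total probability = (1/2)(4/13) + (1/2)(4/13) = 4/13.

4/13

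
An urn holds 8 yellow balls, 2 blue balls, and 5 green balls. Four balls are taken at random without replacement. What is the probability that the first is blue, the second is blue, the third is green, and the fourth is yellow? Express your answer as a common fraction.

Multiply the probability of each draw given the previous ones:
P = 2/15 × 1/14 × 5/13 × 8/12 = 80/32760 = 2/819.

2/819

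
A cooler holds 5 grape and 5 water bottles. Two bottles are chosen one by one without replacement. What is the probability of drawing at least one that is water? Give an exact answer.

P(no water) = 5/10 × 4/9 = 20/90 = 2/9.
P(at least one) = 1 − 2/9 = 7/9.

7/9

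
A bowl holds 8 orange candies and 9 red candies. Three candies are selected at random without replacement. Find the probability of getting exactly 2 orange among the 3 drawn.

One ordering (orange drawn first) has probability 8/17 × 7/16 × 9/15 = 504/4080 = 21/170.
There are C(3,2) = 3 such orderings, each equally likely, so P = 3 × 21/170 = 63/170.

63/170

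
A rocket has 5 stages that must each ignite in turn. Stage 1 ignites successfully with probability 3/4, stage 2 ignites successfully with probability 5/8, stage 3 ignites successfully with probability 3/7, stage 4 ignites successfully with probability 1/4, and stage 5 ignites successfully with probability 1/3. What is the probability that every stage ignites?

Each stage is reached only if all earlier stages succeed, so
P = 3/4 × 5/8 × 3/7 × 1/4 × 1/3 = 45/2688 = 15/896.

15/896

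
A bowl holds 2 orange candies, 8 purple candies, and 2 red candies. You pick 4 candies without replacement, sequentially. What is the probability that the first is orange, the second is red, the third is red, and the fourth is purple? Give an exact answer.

4/1485

Chain rule:
P = 2/12 × 2/11 × 1/10 × 8/9 = 32/11880 = 4/1485.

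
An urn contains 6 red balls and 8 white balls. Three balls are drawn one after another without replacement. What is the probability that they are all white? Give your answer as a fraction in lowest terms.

P(all white) = 8/14 × 7/13 × 6/12 = 336/2184 = 2/13.

2/13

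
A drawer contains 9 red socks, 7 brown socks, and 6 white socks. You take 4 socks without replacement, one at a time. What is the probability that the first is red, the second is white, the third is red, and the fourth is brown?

18/1045

Each draw changes the counts, so multiply the conditional probabilities along the sequence:
P = 9/22 × 6/21 × 8/20 × 7/19 = 3024/175560 = 18/1045.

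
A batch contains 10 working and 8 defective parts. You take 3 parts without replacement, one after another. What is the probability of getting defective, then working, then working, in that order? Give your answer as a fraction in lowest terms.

Multiply the probability of each draw given the previous ones:
P = 8/18 × 10/17 × 9/16 = 720/4896 = 5/34.

5/34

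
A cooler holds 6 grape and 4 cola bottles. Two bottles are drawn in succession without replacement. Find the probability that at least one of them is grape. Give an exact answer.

P(no grape) = 4/10 × 3/9 = 12/90 = 2/15.
P(at least one) = 1 − 2/15 = 13/15.

13/15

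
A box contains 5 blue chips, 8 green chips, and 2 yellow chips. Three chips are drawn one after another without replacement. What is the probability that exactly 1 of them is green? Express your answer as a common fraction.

24/65

One ordering (green drawn first) has probability 8/15 × 7/14 × 6/13 = 336/2730 = 8/65.
There are C(3,1) = 3 such orderings, each equally likely, so P = 3 × 8/65 = 24/65.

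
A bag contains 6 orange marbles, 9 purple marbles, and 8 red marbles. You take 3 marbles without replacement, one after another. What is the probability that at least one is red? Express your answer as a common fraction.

P(no red) = 15/23 × 14/22 × 13/21 = 2730/10626 = 65/253.
P(at least one) = 1 − 65/253 = 188/253.

188/253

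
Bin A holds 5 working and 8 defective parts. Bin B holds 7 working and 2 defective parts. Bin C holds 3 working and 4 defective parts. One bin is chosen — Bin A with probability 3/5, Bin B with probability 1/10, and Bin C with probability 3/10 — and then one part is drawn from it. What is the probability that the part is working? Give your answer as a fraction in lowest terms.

358/819

From Bin A: P(working) = 5/13.
From Bin B: P(working) = 7/9.
From Bin C: P(working) = 3/7.
Total probability = (3/5)(5/13) + (1/10)(7/9) + (3/10)(3/7) = 358/819.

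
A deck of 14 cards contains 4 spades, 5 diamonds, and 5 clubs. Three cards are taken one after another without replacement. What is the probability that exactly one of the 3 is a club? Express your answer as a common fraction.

45/91

One ordering (a club drawn first) has probability 5/14 × 9/13 × 8/12 = 360/2184 = 15/91.
There are C(3,1) = 3 such orderings, each equally likely, so P = 3 × 15/91 = 45/91.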